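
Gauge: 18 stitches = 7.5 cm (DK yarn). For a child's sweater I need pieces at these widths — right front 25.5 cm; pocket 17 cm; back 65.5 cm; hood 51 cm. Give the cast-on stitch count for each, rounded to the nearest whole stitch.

Rate = 18/7.5 = 2.4 sts per cm.
right front: 25.5 × 2.4 = 61.20 → 61.
pocket: 17 × 2.4 = 40.80 → 41.
back: 65.5 × 2.4 = 157.20 → 157.
hood: 51 × 2.4 = 122.40 → 122.

right front 61; pocket 41; back 157; hood 122.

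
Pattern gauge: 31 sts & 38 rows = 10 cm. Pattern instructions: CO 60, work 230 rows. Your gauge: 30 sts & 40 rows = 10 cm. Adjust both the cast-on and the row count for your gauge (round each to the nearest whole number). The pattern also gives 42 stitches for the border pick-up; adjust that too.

Cast on 58 stitches; work 242 rows; border pick-up 41 stitches.

Stitches: 60 × 30/31 = 58.06 → 58.
Rows: 230 × 40/38 = 242.11 → 242.
border pick-up: 42 × 30/31 = 40.65 → 41.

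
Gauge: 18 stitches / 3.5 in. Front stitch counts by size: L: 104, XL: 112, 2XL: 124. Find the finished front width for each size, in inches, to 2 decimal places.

18/3.5 = 5.143 sts per in.
L: 104 / 5.143 = 20.222 → 20.22 in.
XL: 112 / 5.143 = 21.778 → 21.78 in.
2XL: 124 / 5.143 = 24.111 → 24.11 in.

L 20.22 inches; XL 21.78 inches; 2XL 24.11 inches.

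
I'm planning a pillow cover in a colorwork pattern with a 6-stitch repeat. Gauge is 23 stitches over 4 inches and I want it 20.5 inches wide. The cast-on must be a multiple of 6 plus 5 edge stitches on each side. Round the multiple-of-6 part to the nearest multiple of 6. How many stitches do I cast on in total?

23 / 4 = 5.75 sts per inch.
20.5 × 5.75 = 117.88 sts.
Less 10 edge sts → 107.88 for the repeat.
Nearest multiple of 6: 108.
Add back 10 edge sts → 118.

CO 118 sts.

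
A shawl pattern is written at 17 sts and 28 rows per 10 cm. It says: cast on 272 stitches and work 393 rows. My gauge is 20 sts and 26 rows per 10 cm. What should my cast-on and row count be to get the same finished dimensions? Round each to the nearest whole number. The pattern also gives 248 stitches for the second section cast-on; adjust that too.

Stitches: 272 × 20/17 = 320.00 → 320.
Rows: 393 × 26/28 = 364.93 → 365.
second section cast-on: 248 × 20/17 = 291.76 → 292.

Cast on 320 stitches; work 365 rows; second section cast-on 292 stitches.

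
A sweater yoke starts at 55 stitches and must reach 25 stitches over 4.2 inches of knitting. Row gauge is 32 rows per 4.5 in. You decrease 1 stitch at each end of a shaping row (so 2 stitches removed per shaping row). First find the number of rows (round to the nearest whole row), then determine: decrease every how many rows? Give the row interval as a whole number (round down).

Decrease every 2nd row.

Rows = 4.2 × 7.111 = 29.9 → 30 rows.
Stitches to remove: 30 → 15 shaping rows (at 2 st each).
30 / 15 = 2.00 → every 2 rows.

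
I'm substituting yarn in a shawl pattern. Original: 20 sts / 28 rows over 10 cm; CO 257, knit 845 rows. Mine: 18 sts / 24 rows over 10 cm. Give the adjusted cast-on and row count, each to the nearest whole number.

Cast on 231 stitches; work 724 rows.

Stitches: 257 × 18/20 = 231.30 → 231.
Rows: 845 × 24/28 = 724.29 → 724.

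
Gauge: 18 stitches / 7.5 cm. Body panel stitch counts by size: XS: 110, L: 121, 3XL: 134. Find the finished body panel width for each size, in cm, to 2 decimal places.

18/7.5 = 2.4 sts per cm.
XS: 110 / 2.4 = 45.833 → 45.83 cm.
L: 121 / 2.4 = 50.417 → 50.42 cm.
3XL: 134 / 2.4 = 55.833 → 55.83 cm.

XS 45.83 cm; L 50.42 cm; 3XL 55.83 cm.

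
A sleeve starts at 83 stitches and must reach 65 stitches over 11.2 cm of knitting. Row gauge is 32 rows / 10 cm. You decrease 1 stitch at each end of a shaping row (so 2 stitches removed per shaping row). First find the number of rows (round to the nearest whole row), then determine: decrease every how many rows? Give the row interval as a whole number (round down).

Rows = 11.2 × 3.2 = 35.8 → 36 rows.
Stitches to remove: 18 → 9 shaping rows (at 2 st each).
36 / 9 = 4.00 → every 4 rows.

Decrease every 4th row.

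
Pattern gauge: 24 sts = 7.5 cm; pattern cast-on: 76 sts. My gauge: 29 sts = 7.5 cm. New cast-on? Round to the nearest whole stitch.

Scale factor = 29 / 24 = 1.208.
76 × 29 / 24 = 91.83 sts.
→ 92 sts.

Cast on 92 stitches.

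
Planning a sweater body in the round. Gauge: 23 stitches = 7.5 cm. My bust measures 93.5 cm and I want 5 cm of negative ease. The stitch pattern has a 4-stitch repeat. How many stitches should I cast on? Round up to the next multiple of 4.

Finished = 93.5 − 5 = 88.5 cm.
23 / 7.5 = 3.067 sts/cm.
88.5 × 3.067 = 271.40 sts.
Next multiple of 4: 272.

272 stitches.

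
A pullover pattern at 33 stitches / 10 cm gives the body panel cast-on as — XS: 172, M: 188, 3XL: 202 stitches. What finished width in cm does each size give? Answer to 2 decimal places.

XS 52.12 cm; M 56.97 cm; 3XL 61.21 cm.

33/10 = 3.3 sts per cm.
XS: 172 / 3.3 = 52.121 → 52.12 cm.
M: 188 / 3.3 = 56.970 → 56.97 cm.
3XL: 202 / 3.3 = 61.212 → 61.21 cm.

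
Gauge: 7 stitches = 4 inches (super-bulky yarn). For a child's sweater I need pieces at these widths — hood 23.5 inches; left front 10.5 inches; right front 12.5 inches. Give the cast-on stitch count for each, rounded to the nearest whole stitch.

Rate = 7/4 = 1.75 sts per in.
hood: 23.5 × 1.75 = 41.12 → 41.
left front: 10.5 × 1.75 = 18.38 → 18.
right front: 12.5 × 1.75 = 21.88 → 22.

hood 41; left front 18; right front 22.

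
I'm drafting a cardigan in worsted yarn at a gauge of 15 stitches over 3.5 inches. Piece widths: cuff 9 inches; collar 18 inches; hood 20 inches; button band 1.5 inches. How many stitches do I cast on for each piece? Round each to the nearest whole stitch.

Rate = 15/3.5 = 4.286 sts per in.
cuff: 9 × 4.286 = 38.57 → 39.
collar: 18 × 4.286 = 77.14 → 77.
hood: 20 × 4.286 = 85.71 → 86.
button band: 1.5 × 4.286 = 6.43 → 6.

cuff 39; collar 77; hood 86; button band 6.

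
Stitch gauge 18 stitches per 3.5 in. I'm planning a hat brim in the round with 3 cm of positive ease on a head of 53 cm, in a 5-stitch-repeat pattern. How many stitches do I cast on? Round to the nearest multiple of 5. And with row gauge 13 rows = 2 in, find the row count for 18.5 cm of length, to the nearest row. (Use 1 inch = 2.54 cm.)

Finished = 53 + 3 = 56 cm.
56 cm × 1/2.54 = 22.05 inches.
18/3.5 = 5.143 sts per in; 22.05 × 5.143 = 113.39 sts.
Nearest multiple of 5 → 115.
18.5 cm = 7.28 inches; × 6.5 = 47.34 → 47 rows.

Cast on 115 stitches; work 47 rows.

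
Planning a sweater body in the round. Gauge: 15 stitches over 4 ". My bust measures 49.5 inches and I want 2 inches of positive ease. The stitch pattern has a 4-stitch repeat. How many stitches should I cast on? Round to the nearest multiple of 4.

192 stitches.

Finished = 49.5 + 2 = 51.5 inches.
15 / 4 = 3.75 sts/in.
51.5 × 3.75 = 193.12 sts.
Nearest multiple of 4: 192.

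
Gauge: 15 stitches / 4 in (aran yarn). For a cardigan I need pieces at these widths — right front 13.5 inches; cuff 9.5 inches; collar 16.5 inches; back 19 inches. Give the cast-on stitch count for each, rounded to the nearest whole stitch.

Rate = 15/4 = 3.75 sts per in.
right front: 13.5 × 3.75 = 50.62 → 51.
cuff: 9.5 × 3.75 = 35.62 → 36.
collar: 16.5 × 3.75 = 61.88 → 62.
back: 19 × 3.75 = 71.25 → 71.

right front 51; cuff 36; collar 62; back 71.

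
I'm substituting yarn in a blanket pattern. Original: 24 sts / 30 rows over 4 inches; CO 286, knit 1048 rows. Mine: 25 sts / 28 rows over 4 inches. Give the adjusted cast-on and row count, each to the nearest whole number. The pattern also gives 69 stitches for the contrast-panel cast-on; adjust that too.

Cast on 298 stitches; work 978 rows; contrast-panel cast-on 72 stitches.

Stitches: 286 × 25/24 = 297.92 → 298.
Rows: 1048 × 28/30 = 978.13 → 978.
contrast-panel cast-on: 69 × 25/24 = 71.88 → 72.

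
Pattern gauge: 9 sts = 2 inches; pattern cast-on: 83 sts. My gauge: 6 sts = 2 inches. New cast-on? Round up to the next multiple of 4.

Scale factor = 6 / 9 = 0.667.
83 × 6 / 9 = 55.33 sts.
→ 56 sts.

Cast on 56 stitches.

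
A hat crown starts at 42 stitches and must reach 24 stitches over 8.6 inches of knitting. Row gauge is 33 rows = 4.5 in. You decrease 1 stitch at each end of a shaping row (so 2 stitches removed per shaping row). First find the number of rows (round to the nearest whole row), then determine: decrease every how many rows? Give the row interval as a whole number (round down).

Rows = 8.6 × 7.333 = 63.1 → 63 rows.
Stitches to remove: 18 → 9 shaping rows (at 2 st each).
63 / 9 = 7.00 → every 7 rows.

Decrease every 7th row.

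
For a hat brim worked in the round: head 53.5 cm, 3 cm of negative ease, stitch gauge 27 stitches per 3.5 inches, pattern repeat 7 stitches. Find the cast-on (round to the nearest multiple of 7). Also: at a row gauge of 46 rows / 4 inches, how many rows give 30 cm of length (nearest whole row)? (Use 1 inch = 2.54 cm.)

Cast on 154 stitches; work 136 rows.

Finished = 53.5 − 3 = 50.5 cm.
50.5 cm × 1/2.54 = 19.88 inches.
27/3.5 = 7.714 sts per in; 19.88 × 7.714 = 153.37 sts.
Nearest multiple of 7 → 154.
30 cm = 11.81 inches; × 11.5 = 135.83 → 136 rows.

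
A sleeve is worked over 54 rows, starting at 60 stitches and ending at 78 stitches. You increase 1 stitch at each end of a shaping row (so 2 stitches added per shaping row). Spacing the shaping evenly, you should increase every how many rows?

Increase every 6th row.

Stitches to add: |78 − 60| = 18.
Shaping rows needed: 18 / 2 = 9.
54 rows / 9 = every 6 rows.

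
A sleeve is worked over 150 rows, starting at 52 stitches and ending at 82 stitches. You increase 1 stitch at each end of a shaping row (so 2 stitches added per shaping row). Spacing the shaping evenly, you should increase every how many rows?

Increase every 10th row.

Stitches to add: |82 − 52| = 30.
Shaping rows needed: 30 / 2 = 15.
150 rows / 15 = every 10 rows.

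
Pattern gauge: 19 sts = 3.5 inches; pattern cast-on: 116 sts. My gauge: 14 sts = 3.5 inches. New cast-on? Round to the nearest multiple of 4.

Scale factor = 14 / 19 = 0.737.
116 × 14 / 19 = 85.47 sts.
→ 84 sts.

CO 84 sts.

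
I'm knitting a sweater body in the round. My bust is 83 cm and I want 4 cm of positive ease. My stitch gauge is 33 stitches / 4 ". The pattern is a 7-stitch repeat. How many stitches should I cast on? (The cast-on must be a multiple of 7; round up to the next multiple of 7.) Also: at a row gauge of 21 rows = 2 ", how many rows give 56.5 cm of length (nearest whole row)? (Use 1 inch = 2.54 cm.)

Cast on 287 stitches; work 234 rows.

Finished = 83 + 4 = 87 cm.
87 cm × 1/2.54 = 34.25 inches.
33/4 = 8.25 sts per in; 34.25 × 8.25 = 282.58 sts.
Next multiple of 7 → 287.
56.5 cm = 22.24 inches; × 10.5 = 233.56 → 234 rows.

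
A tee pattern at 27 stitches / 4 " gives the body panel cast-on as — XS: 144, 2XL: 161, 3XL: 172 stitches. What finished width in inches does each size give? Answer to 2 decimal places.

XS 21.33 inches; 2XL 23.85 inches; 3XL 25.48 inches.

27/4 = 6.75 sts per in.
XS: 144 / 6.75 = 21.333 → 21.33 in.
2XL: 161 / 6.75 = 23.852 → 23.85 in.
3XL: 172 / 6.75 = 25.481 → 25.48 in.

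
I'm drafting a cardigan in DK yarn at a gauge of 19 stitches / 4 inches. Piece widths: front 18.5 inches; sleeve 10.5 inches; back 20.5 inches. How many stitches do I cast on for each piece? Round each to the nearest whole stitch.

Rate = 19/4 = 4.75 sts per in.
front: 18.5 × 4.75 = 87.88 → 88.
sleeve: 10.5 × 4.75 = 49.88 → 50.
back: 20.5 × 4.75 = 97.38 → 97.

front 88; sleeve 50; back 97.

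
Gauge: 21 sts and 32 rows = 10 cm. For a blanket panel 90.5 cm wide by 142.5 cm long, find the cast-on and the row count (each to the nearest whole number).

Cast on 190 stitches and work 456 rows.

Stitch gauge = 21/10 = 2.1 sts/cm; 90.5 × 2.1 = 190.05 → 190 sts.
Row gauge = 32/10 = 3.2 rows/cm; 142.5 × 3.2 = 456.00 → 456 rows.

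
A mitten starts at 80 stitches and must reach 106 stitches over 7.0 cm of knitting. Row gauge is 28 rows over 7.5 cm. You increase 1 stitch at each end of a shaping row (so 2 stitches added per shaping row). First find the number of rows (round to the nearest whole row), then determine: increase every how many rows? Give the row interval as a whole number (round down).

Increase every 2nd row.

Rows = 7.0 × 3.733 = 26.1 → 26 rows.
Stitches to add: 26 → 13 shaping rows (at 2 st each).
26 / 13 = 2.00 → every 2 rows.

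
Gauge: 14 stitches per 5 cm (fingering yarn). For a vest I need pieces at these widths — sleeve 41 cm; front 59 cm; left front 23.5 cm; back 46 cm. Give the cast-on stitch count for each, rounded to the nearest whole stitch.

sleeve 115; front 165; left front 66; back 129.

Rate = 14/5 = 2.8 sts per cm.
sleeve: 41 × 2.8 = 114.80 → 115.
front: 59 × 2.8 = 165.20 → 165.
left front: 23.5 × 2.8 = 65.80 → 66.
back: 46 × 2.8 = 128.80 → 129.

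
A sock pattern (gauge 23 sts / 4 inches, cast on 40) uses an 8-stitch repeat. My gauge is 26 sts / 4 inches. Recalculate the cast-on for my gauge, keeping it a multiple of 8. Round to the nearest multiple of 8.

Cast on 48 stitches.

40 × 26 / 23 = 45.22.
Nearest multiple of 8: 48.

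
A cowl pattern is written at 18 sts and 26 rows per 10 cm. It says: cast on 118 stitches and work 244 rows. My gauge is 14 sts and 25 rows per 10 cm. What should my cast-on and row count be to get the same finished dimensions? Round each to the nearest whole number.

Stitches: 118 × 14/18 = 91.78 → 92.
Rows: 244 × 25/26 = 234.62 → 235.

Cast on 92 stitches; work 235 rows.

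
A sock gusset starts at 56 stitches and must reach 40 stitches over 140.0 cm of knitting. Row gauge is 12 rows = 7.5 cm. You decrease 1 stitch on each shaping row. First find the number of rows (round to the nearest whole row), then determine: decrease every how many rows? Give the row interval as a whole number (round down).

Decrease every 14th row.

Rows = 140.0 × 1.6 = 224.0 → 224 rows.
Stitches to remove: 16 → 16 shaping rows (at 1 st each).
224 / 16 = 14.00 → every 14 rows.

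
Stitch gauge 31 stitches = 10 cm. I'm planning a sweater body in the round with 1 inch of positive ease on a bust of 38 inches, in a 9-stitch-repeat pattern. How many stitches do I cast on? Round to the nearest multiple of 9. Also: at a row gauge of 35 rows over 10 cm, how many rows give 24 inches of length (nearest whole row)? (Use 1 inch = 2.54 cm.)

Finished = 38 + 1 = 39 inches.
39 inches × 2.54 = 99.06 cm.
31/10 = 3.1 sts per cm; 99.06 × 3.1 = 307.09 sts.
Nearest multiple of 9 → 306.
24 inches = 60.96 cm; × 3.5 = 213.36 → 213 rows.

Cast on 306 stitches; work 213 rows.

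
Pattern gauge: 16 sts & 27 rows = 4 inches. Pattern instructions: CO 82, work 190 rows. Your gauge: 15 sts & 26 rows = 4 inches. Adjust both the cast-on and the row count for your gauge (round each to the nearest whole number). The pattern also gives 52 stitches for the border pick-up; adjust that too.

Stitches: 82 × 15/16 = 76.88 → 77.
Rows: 190 × 26/27 = 182.96 → 183.
border pick-up: 52 × 15/16 = 48.75 → 49.

Cast on 77 stitches; work 183 rows; border pick-up 49 stitches.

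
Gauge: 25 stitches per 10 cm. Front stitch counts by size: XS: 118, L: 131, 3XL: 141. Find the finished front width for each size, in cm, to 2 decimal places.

25/10 = 2.5 sts per cm.
XS: 118 / 2.5 = 47.200 → 47.20 cm.
L: 131 / 2.5 = 52.400 → 52.40 cm.
3XL: 141 / 2.5 = 56.400 → 56.40 cm.

XS 47.20 cm; L 52.40 cm; 3XL 56.40 cm.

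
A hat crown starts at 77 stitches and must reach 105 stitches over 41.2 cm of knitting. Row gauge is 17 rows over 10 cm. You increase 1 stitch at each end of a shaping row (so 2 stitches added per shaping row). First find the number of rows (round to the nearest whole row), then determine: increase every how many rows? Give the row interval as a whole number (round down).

Rows = 41.2 × 1.7 = 70.0 → 70 rows.
Stitches to add: 28 → 14 shaping rows (at 2 st each).
70 / 14 = 5.00 → every 5 rows.

Increase every 5th row.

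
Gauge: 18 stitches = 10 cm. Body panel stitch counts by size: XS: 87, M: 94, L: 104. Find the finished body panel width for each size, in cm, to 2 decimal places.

XS 48.33 cm; M 52.22 cm; L 57.78 cm.

18/10 = 1.8 sts per cm.
XS: 87 / 1.8 = 48.333 → 48.33 cm.
M: 94 / 1.8 = 52.222 → 52.22 cm.
L: 104 / 1.8 = 57.778 → 57.78 cm.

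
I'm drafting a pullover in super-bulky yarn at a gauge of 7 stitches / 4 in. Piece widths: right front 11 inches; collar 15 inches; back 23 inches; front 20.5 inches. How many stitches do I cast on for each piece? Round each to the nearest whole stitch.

Rate = 7/4 = 1.75 sts per in.
right front: 11 × 1.75 = 19.25 → 19.
collar: 15 × 1.75 = 26.25 → 26.
back: 23 × 1.75 = 40.25 → 40.
front: 20.5 × 1.75 = 35.88 → 36.

right front 19; collar 26; back 40; front 36.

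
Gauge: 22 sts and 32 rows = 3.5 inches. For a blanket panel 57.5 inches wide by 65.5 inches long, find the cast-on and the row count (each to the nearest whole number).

Cast on 361 stitches and work 599 rows.

Stitch gauge = 22/3.5 = 6.286 sts/in; 57.5 × 6.286 = 361.43 → 361 sts.
Row gauge = 32/3.5 = 9.143 rows/in; 65.5 × 9.143 = 598.86 → 599 rows.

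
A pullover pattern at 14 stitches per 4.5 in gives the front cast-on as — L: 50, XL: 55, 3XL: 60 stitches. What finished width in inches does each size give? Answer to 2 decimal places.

14/4.5 = 3.111 sts per in.
L: 50 / 3.111 = 16.071 → 16.07 in.
XL: 55 / 3.111 = 17.679 → 17.68 in.
3XL: 60 / 3.111 = 19.286 → 19.29 in.

L 16.07 inches; XL 17.68 inches; 3XL 19.29 inches.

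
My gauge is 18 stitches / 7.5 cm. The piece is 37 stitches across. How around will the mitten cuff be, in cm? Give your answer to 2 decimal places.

15.42 cm.

18 stitches / 7.5 cm = 2.4 stitches per cm.
37 / 2.4 = 15.417 cm.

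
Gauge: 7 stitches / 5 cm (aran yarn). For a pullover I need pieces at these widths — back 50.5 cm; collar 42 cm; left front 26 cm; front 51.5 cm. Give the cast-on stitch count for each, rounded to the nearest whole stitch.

back 71; collar 59; left front 36; front 72.

Rate = 7/5 = 1.4 sts per cm.
back: 50.5 × 1.4 = 70.70 → 71.
collar: 42 × 1.4 = 58.80 → 59.
left front: 26 × 1.4 = 36.40 → 36.
front: 51.5 × 1.4 = 72.10 → 72.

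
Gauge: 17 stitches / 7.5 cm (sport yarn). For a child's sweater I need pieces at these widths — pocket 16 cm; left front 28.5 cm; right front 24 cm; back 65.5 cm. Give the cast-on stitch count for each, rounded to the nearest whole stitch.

Rate = 17/7.5 = 2.267 sts per cm.
pocket: 16 × 2.267 = 36.27 → 36.
left front: 28.5 × 2.267 = 64.60 → 65.
right front: 24 × 2.267 = 54.40 → 54.
back: 65.5 × 2.267 = 148.47 → 148.

pocket 36; left front 65; right front 54; back 148.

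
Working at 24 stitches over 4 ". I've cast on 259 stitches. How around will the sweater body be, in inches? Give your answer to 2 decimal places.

24 stitches / 4 inch = 6 stitches per inch.
259 / 6 = 43.167 inches.

43.17 inches.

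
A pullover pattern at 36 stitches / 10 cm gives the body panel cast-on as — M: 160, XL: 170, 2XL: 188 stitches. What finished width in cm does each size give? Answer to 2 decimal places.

36/10 = 3.6 sts per cm.
M: 160 / 3.6 = 44.444 → 44.44 cm.
XL: 170 / 3.6 = 47.222 → 47.22 cm.
2XL: 188 / 3.6 = 52.222 → 52.22 cm.

M 44.44 cm; XL 47.22 cm; 2XL 52.22 cm.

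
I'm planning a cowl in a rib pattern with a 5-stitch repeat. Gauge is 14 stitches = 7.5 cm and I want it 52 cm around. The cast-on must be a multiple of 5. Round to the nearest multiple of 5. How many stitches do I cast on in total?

CO 95 sts.

14 / 7.5 = 1.867 sts per cm.
52 × 1.867 = 97.07 sts.
Nearest multiple of 5: 95.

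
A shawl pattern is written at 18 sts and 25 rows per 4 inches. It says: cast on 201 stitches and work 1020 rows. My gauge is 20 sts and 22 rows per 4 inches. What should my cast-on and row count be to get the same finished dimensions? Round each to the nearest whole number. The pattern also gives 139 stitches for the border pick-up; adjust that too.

Stitches: 201 × 20/18 = 223.33 → 223.
Rows: 1020 × 22/25 = 897.60 → 898.
border pick-up: 139 × 20/18 = 154.44 → 154.

Cast on 223 stitches; work 898 rows; border pick-up 154 stitches.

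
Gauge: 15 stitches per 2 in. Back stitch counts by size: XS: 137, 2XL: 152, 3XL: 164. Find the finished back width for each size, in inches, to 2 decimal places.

15/2 = 7.5 sts per in.
XS: 137 / 7.5 = 18.267 → 18.27 in.
2XL: 152 / 7.5 = 20.267 → 20.27 in.
3XL: 164 / 7.5 = 21.867 → 21.87 in.

XS 18.27 inches; 2XL 20.27 inches; 3XL 21.87 inches.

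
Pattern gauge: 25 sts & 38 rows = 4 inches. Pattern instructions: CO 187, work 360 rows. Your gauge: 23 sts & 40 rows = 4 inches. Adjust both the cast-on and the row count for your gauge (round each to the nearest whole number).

Cast on 172 stitches; work 379 rows.

Stitches: 187 × 23/25 = 172.04 → 172.
Rows: 360 × 40/38 = 378.95 → 379.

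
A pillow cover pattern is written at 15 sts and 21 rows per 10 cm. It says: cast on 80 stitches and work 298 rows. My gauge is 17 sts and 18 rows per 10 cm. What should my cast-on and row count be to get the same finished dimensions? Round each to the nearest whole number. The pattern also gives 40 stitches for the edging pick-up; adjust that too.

Stitches: 80 × 17/15 = 90.67 → 91.
Rows: 298 × 18/21 = 255.43 → 255.
edging pick-up: 40 × 17/15 = 45.33 → 45.

Cast on 91 stitches; work 255 rows; edging pick-up 45 stitches.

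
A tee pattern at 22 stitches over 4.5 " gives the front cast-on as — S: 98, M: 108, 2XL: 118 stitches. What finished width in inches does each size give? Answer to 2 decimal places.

S 20.05 inches; M 22.09 inches; 2XL 24.14 inches.

22/4.5 = 4.889 sts per in.
S: 98 / 4.889 = 20.045 → 20.05 in.
M: 108 / 4.889 = 22.091 → 22.09 in.
2XL: 118 / 4.889 = 24.136 → 24.14 in.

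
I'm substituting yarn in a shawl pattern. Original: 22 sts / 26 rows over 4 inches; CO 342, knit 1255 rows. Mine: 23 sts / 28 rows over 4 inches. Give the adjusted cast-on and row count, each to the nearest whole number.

Cast on 358 stitches; work 1352 rows.

Stitches: 342 × 23/22 = 357.55 → 358.
Rows: 1255 × 28/26 = 1351.54 → 1352.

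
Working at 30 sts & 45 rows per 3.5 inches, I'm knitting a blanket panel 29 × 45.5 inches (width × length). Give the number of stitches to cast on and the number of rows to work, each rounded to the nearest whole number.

Cast on 249 stitches and work 585 rows.

Stitch gauge = 30/3.5 = 8.571 sts/in; 29 × 8.571 = 248.57 → 249 sts.
Row gauge = 45/3.5 = 12.857 rows/in; 45.5 × 12.857 = 585.00 → 585 rows.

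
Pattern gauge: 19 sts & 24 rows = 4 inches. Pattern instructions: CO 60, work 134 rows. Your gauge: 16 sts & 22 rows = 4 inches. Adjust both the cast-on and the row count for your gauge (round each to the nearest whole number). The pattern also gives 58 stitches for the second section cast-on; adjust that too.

Cast on 51 stitches; work 123 rows; second section cast-on 49 stitches.

Stitches: 60 × 16/19 = 50.53 → 51.
Rows: 134 × 22/24 = 122.83 → 123.
second section cast-on: 58 × 16/19 = 48.84 → 49.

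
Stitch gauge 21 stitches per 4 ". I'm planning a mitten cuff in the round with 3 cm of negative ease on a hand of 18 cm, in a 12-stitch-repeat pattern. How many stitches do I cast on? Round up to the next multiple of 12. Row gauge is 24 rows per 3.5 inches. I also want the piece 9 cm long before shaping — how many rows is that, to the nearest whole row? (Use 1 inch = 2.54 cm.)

Finished = 18 − 3 = 15 cm.
15 cm × 1/2.54 = 5.91 inches.
21/4 = 5.25 sts per in; 5.91 × 5.25 = 31.00 sts.
Next multiple of 12 → 36.
9 cm = 3.54 inches; × 6.857 = 24.30 → 24 rows.

Cast on 36 stitches; work 24 rows.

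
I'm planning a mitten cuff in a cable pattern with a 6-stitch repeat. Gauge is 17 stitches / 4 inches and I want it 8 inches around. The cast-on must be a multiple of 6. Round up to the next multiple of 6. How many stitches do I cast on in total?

Cast on 36 stitches.

17 / 4 = 4.25 sts per inch.
8 × 4.25 = 34.00 sts.
Next multiple of 6: 36.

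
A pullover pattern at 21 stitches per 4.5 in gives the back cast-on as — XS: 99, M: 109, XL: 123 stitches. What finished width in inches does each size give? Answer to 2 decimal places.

XS 21.21 inches; M 23.36 inches; XL 26.36 inches.

21/4.5 = 4.667 sts per in.
XS: 99 / 4.667 = 21.214 → 21.21 in.
M: 109 / 4.667 = 23.357 → 23.36 in.
XL: 123 / 4.667 = 26.357 → 26.36 in.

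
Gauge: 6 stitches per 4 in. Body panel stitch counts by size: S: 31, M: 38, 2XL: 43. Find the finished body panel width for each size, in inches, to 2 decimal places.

6/4 = 1.5 sts per in.
S: 31 / 1.5 = 20.667 → 20.67 in.
M: 38 / 1.5 = 25.333 → 25.33 in.
2XL: 43 / 1.5 = 28.667 → 28.67 in.

S 20.67 inches; M 25.33 inches; 2XL 28.67 inches.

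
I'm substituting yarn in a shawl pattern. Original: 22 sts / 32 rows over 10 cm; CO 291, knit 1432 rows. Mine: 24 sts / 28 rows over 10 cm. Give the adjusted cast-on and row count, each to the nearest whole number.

Stitches: 291 × 24/22 = 317.45 → 317.
Rows: 1432 × 28/32 = 1253.00 → 1253.

Cast on 317 stitches; work 1253 rows.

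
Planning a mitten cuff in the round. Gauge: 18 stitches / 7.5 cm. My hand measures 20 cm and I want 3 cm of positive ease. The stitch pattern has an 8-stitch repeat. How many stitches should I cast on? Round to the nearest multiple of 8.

Finished = 20 + 3 = 23 cm.
18 / 7.5 = 2.4 sts/cm.
23 × 2.4 = 55.20 sts.
Nearest multiple of 8: 56.

CO 56 sts.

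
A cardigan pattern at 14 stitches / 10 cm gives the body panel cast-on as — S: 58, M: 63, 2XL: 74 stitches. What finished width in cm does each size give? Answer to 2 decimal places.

14/10 = 1.4 sts per cm.
S: 58 / 1.4 = 41.429 → 41.43 cm.
M: 63 / 1.4 = 45.000 → 45.00 cm.
2XL: 74 / 1.4 = 52.857 → 52.86 cm.

S 41.43 cm; M 45.00 cm; 2XL 52.86 cm.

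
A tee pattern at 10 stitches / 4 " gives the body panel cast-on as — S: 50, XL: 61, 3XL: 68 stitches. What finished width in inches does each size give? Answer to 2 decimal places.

10/4 = 2.5 sts per in.
S: 50 / 2.5 = 20.000 → 20.00 in.
XL: 61 / 2.5 = 24.400 → 24.40 in.
3XL: 68 / 2.5 = 27.200 → 27.20 in.

S 20.00 inches; XL 24.40 inches; 3XL 27.20 inches.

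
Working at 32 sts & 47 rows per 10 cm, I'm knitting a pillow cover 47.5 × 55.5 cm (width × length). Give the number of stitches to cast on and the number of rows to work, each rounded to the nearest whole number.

Stitch gauge = 32/10 = 3.2 sts/cm; 47.5 × 3.2 = 152.00 → 152 sts.
Row gauge = 47/10 = 4.7 rows/cm; 55.5 × 4.7 = 260.85 → 261 rows.

Cast on 152 stitches and work 261 rows.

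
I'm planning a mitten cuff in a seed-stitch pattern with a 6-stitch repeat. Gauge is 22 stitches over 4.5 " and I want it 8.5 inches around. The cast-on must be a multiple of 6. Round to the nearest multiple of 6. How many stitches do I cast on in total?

22 / 4.5 = 4.889 sts per inch.
8.5 × 4.889 = 41.56 sts.
Nearest multiple of 6: 42.

Cast on 42 stitches.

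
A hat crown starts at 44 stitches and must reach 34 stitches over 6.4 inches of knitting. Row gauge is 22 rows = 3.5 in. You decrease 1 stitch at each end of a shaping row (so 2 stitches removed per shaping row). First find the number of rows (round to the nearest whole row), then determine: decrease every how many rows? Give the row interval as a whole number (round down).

Rows = 6.4 × 6.286 = 40.2 → 40 rows.
Stitches to remove: 10 → 5 shaping rows (at 2 st each).
40 / 5 = 8.00 → every 8 rows.

Decrease every 8th row.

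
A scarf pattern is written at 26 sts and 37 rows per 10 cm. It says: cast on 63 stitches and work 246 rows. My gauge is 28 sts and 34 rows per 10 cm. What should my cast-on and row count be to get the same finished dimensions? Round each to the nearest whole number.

Stitches: 63 × 28/26 = 67.85 → 68.
Rows: 246 × 34/37 = 226.05 → 226.

Cast on 68 stitches; work 226 rows.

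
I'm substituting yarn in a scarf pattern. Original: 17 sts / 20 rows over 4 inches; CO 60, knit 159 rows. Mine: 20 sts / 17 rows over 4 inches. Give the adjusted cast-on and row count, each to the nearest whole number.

Stitches: 60 × 20/17 = 70.59 → 71.
Rows: 159 × 17/20 = 135.15 → 135.

Cast on 71 stitches; work 135 rows.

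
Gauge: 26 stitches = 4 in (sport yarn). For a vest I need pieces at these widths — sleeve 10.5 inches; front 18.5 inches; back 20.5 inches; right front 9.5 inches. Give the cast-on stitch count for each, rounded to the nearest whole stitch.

sleeve 68; front 120; back 133; right front 62.

Rate = 26/4 = 6.5 sts per in.
sleeve: 10.5 × 6.5 = 68.25 → 68.
front: 18.5 × 6.5 = 120.25 → 120.
back: 20.5 × 6.5 = 133.25 → 133.
right front: 9.5 × 6.5 = 61.75 → 62.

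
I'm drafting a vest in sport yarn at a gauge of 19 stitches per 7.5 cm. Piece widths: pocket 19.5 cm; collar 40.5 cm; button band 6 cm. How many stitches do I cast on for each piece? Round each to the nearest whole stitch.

pocket 49; collar 103; button band 15.

Rate = 19/7.5 = 2.533 sts per cm.
pocket: 19.5 × 2.533 = 49.40 → 49.
collar: 40.5 × 2.533 = 102.60 → 103.
button band: 6 × 2.533 = 15.20 → 15.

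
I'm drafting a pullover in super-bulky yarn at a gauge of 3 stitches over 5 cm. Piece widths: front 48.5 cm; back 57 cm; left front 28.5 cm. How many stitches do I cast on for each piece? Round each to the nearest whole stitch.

front 29; back 34; left front 17.

Rate = 3/5 = 0.6 sts per cm.
front: 48.5 × 0.6 = 29.10 → 29.
back: 57 × 0.6 = 34.20 → 34.
left front: 28.5 × 0.6 = 17.10 → 17.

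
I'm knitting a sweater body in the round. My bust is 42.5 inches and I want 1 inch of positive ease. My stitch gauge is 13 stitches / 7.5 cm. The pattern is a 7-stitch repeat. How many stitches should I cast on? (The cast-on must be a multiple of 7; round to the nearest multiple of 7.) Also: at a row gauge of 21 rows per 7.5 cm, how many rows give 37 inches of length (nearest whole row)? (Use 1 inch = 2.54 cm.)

Finished = 42.5 + 1 = 43.5 inches.
43.5 inches × 2.54 = 110.49 cm.
13/7.5 = 1.733 sts per cm; 110.49 × 1.733 = 191.52 sts.
Nearest multiple of 7 → 189.
37 inches = 93.98 cm; × 2.8 = 263.14 → 263 rows.

Cast on 189 stitches; work 263 rows.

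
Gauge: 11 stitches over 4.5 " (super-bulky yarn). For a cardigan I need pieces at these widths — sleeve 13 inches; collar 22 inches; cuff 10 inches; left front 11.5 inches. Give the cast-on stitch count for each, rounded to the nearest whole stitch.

Rate = 11/4.5 = 2.444 sts per in.
sleeve: 13 × 2.444 = 31.78 → 32.
collar: 22 × 2.444 = 53.78 → 54.
cuff: 10 × 2.444 = 24.44 → 24.
left front: 11.5 × 2.444 = 28.11 → 28.

sleeve 32; collar 54; cuff 24; left front 28.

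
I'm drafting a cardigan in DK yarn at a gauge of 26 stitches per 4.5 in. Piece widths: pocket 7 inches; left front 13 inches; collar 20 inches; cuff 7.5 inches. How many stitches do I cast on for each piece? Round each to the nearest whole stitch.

pocket 40; left front 75; collar 116; cuff 43.

Rate = 26/4.5 = 5.778 sts per in.
pocket: 7 × 5.778 = 40.44 → 40.
left front: 13 × 5.778 = 75.11 → 75.
collar: 20 × 5.778 = 115.56 → 116.
cuff: 7.5 × 5.778 = 43.33 → 43.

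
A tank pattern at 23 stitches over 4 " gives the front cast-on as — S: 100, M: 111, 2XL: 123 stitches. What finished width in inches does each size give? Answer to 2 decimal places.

S 17.39 inches; M 19.30 inches; 2XL 21.39 inches.

23/4 = 5.75 sts per in.
S: 100 / 5.75 = 17.391 → 17.39 in.
M: 111 / 5.75 = 19.304 → 19.30 in.
2XL: 123 / 5.75 = 21.391 → 21.39 in.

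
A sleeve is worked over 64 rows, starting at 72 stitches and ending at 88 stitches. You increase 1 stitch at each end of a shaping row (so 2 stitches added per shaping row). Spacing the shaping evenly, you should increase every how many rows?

Stitches to add: |88 − 72| = 16.
Shaping rows needed: 16 / 2 = 8.
64 rows / 8 = every 8 rows.

Increase every 8th row.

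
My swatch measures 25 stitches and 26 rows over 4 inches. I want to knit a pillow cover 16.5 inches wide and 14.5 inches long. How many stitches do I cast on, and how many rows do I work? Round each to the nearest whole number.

Stitch gauge = 25/4 = 6.25 sts/in; 16.5 × 6.25 = 103.12 → 103 sts.
Row gauge = 26/4 = 6.5 rows/in; 14.5 × 6.5 = 94.25 → 94 rows.

Cast on 103 stitches and work 94 rows.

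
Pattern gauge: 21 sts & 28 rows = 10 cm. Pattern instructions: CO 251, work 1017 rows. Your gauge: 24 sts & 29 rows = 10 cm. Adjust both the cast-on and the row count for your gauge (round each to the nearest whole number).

Cast on 287 stitches; work 1053 rows.

Stitches: 251 × 24/21 = 286.86 → 287.
Rows: 1017 × 29/28 = 1053.32 → 1053.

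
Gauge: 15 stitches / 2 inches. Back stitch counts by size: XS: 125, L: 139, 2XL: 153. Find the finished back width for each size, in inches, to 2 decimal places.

15/2 = 7.5 sts per in.
XS: 125 / 7.5 = 16.667 → 16.67 in.
L: 139 / 7.5 = 18.533 → 18.53 in.
2XL: 153 / 7.5 = 20.400 → 20.40 in.

XS 16.67 inches; L 18.53 inches; 2XL 20.40 inches.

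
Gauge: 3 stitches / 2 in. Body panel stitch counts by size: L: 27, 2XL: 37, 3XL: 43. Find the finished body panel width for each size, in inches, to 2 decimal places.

3/2 = 1.5 sts per in.
L: 27 / 1.5 = 18.000 → 18.00 in.
2XL: 37 / 1.5 = 24.667 → 24.67 in.
3XL: 43 / 1.5 = 28.667 → 28.67 in.

L 18.00 inches; 2XL 24.67 inches; 3XL 28.67 inches.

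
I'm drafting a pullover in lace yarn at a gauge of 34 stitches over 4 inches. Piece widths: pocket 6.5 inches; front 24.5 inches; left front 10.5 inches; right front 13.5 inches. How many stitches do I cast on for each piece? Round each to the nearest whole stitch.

Rate = 34/4 = 8.5 sts per in.
pocket: 6.5 × 8.5 = 55.25 → 55.
front: 24.5 × 8.5 = 208.25 → 208.
left front: 10.5 × 8.5 = 89.25 → 89.
right front: 13.5 × 8.5 = 114.75 → 115.

pocket 55; front 208; left front 89; right front 115.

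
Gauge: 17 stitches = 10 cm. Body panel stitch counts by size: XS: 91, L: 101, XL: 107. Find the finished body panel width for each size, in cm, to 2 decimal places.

17/10 = 1.7 sts per cm.
XS: 91 / 1.7 = 53.529 → 53.53 cm.
L: 101 / 1.7 = 59.412 → 59.41 cm.
XL: 107 / 1.7 = 62.941 → 62.94 cm.

XS 53.53 cm; L 59.41 cm; XL 62.94 cm.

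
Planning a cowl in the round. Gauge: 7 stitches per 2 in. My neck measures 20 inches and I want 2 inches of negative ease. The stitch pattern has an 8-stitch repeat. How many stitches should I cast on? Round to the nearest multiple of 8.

Finished = 20 − 2 = 18 inches.
7 / 2 = 3.5 sts/in.
18 × 3.5 = 63.00 sts.
Nearest multiple of 8: 64.

CO 64 sts.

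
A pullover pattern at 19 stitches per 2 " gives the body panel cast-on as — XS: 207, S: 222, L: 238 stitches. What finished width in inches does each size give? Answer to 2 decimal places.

XS 21.79 inches; S 23.37 inches; L 25.05 inches.

19/2 = 9.5 sts per in.
XS: 207 / 9.5 = 21.789 → 21.79 in.
S: 222 / 9.5 = 23.368 → 23.37 in.
L: 238 / 9.5 = 25.053 → 25.05 in.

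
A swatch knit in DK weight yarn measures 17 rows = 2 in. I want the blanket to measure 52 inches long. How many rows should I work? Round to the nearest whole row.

442 rows.

17 rows / 2 in = 8.5 rows per inch.
52 × 8.5 = 442.00 rows.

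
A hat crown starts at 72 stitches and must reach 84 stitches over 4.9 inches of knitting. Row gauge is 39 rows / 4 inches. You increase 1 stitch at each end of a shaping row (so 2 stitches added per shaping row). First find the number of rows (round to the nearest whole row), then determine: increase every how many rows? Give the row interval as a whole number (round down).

Increase every 8th row.

Rows = 4.9 × 9.75 = 47.8 → 48 rows.
Stitches to add: 12 → 6 shaping rows (at 2 st each).
48 / 6 = 8.00 → every 8 rows.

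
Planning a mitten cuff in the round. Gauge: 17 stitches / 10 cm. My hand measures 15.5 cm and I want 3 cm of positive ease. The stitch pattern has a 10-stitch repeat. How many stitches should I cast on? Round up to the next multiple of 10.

Finished = 15.5 + 3 = 18.5 cm.
17 / 10 = 1.7 sts/cm.
18.5 × 1.7 = 31.45 sts.
Next multiple of 10: 40.

40 stitches.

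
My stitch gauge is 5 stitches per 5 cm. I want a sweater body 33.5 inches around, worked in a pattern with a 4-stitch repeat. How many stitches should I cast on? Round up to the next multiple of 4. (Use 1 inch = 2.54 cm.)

33.5 in = 33.5 × 2.54 = 85.09 cm.
5 / 5 = 1 sts/cm.
85.09 × 1 = 85.09 sts.
→ 88.

88 stitches.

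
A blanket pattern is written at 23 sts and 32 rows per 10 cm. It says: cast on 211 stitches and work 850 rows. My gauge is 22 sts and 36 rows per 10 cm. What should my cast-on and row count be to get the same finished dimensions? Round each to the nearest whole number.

Stitches: 211 × 22/23 = 201.83 → 202.
Rows: 850 × 36/32 = 956.25 → 956.

Cast on 202 stitches; work 956 rows.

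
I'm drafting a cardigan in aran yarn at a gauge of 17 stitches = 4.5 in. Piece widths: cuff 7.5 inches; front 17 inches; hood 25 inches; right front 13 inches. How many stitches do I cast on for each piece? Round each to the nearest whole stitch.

Rate = 17/4.5 = 3.778 sts per in.
cuff: 7.5 × 3.778 = 28.33 → 28.
front: 17 × 3.778 = 64.22 → 64.
hood: 25 × 3.778 = 94.44 → 94.
right front: 13 × 3.778 = 49.11 → 49.

cuff 28; front 64; hood 94; right front 49.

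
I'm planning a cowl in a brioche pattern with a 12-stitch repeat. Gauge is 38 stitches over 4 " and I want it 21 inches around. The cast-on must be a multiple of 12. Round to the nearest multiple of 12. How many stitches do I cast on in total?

38 / 4 = 9.5 sts per inch.
21 × 9.5 = 199.50 sts.
Nearest multiple of 12: 204.

Cast on 204 stitches.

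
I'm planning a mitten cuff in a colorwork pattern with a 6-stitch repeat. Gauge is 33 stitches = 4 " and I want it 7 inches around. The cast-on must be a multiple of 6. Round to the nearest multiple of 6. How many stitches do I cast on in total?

CO 60 sts.

33 / 4 = 8.25 sts per inch.
7 × 8.25 = 57.75 sts.
Nearest multiple of 6: 60.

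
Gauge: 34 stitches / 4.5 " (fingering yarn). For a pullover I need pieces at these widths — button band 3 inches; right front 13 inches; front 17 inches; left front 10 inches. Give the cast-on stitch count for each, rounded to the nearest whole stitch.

Rate = 34/4.5 = 7.556 sts per in.
button band: 3 × 7.556 = 22.67 → 23.
right front: 13 × 7.556 = 98.22 → 98.
front: 17 × 7.556 = 128.44 → 128.
left front: 10 × 7.556 = 75.56 → 76.

button band 23; right front 98; front 128; left front 76.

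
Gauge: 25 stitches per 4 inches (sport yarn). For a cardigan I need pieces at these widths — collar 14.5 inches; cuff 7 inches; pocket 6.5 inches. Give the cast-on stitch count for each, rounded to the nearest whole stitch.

collar 91; cuff 44; pocket 41.

Rate = 25/4 = 6.25 sts per in.
collar: 14.5 × 6.25 = 90.62 → 91.
cuff: 7 × 6.25 = 43.75 → 44.
pocket: 6.5 × 6.25 = 40.62 → 41.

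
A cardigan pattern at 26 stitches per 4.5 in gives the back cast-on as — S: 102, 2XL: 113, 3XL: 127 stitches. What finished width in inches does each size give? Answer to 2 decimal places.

26/4.5 = 5.778 sts per in.
S: 102 / 5.778 = 17.654 → 17.65 in.
2XL: 113 / 5.778 = 19.558 → 19.56 in.
3XL: 127 / 5.778 = 21.981 → 21.98 in.

S 17.65 inches; 2XL 19.56 inches; 3XL 21.98 inches.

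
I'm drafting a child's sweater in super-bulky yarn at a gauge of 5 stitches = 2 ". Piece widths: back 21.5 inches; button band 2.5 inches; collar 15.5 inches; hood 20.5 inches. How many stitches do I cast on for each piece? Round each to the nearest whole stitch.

back 54; button band 6; collar 39; hood 51.

Rate = 5/2 = 2.5 sts per in.
back: 21.5 × 2.5 = 53.75 → 54.
button band: 2.5 × 2.5 = 6.25 → 6.
collar: 15.5 × 2.5 = 38.75 → 39.
hood: 20.5 × 2.5 = 51.25 → 51.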